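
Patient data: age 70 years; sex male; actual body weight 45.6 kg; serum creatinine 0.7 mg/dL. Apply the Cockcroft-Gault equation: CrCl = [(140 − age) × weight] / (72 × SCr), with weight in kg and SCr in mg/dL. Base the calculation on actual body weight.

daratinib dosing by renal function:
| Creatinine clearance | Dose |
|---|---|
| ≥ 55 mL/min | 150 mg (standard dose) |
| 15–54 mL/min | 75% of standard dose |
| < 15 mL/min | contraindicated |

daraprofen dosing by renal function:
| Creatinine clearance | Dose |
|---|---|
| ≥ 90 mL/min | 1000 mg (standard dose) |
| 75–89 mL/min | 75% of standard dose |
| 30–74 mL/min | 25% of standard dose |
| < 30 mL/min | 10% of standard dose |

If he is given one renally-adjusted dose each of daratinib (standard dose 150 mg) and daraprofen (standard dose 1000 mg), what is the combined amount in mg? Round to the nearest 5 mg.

CrCl = (140 − 70) × 45.6 / (72 × 0.7) = 3192.0 / 50.40 ≈ 63.3 mL/min
CrCl ≈ 63 mL/min.
daratinib: ≥ 55 mL/min → 100% of 150 mg = 150 mg.
daraprofen: 30–74 mL/min → 25% of 1000 mg = 250 mg.
Total = 150 + 250 = 400 mg.

400 mg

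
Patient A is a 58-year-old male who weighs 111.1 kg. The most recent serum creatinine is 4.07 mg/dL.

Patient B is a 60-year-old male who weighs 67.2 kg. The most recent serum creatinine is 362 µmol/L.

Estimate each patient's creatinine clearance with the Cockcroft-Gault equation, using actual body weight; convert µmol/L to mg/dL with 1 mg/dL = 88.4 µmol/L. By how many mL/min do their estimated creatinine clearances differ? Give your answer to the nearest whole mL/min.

13 mL/min

Patient A: CrCl = (140 − 58) × 111.1 / (72 × 4.07) = 9110.2 / 293.04 ≈ 31.1 mL/min
Patient B: SCr = 362 / 88.4 = 4.095 mg/dL
Patient B: CrCl = (140 − 60) × 67.2 / (72 × 4.095) = 5376.0 / 294.84 ≈ 18.2 mL/min
|31.1 − 18.2| = 12.9 mL/min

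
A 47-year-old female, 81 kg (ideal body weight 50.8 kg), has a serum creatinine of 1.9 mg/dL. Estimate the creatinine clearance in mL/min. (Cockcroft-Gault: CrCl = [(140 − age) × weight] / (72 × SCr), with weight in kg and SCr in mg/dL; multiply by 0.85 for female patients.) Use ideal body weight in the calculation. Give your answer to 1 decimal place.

CrCl = (140 − 47) × 50.8 / (72 × 1.9) × 0.85 = 4724.4 / 136.80 × 0.85 ≈ 29.4 mL/min

29.4 mL/min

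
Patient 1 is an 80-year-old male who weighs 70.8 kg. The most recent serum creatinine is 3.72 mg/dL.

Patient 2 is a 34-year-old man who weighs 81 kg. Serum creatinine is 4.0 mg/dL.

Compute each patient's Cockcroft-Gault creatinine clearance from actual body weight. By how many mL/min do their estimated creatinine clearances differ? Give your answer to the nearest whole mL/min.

14 mL/min

Patient 1: CrCl = (140 − 80) × 70.8 / (72 × 3.72) = 4248.0 / 267.84 ≈ 15.9 mL/min
Patient 2: CrCl = (140 − 34) × 81 / (72 × 4) = 8586.0 / 288.00 ≈ 29.8 mL/min
|15.9 − 29.8| = 13.9 mL/min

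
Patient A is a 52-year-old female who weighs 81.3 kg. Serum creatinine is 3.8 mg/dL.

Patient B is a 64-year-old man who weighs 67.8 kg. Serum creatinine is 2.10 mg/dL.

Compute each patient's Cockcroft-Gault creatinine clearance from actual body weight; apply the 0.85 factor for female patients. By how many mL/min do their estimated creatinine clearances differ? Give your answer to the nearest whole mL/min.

Patient A: CrCl = (140 − 52) × 81.3 / (72 × 3.8) × 0.85 = 7154.4 / 273.60 × 0.85 ≈ 22.2 mL/min
Patient B: CrCl = (140 − 64) × 67.8 / (72 × 2.1) = 5152.8 / 151.20 ≈ 34.1 mL/min
|22.2 − 34.1| = 11.9 mL/min

12 mL/min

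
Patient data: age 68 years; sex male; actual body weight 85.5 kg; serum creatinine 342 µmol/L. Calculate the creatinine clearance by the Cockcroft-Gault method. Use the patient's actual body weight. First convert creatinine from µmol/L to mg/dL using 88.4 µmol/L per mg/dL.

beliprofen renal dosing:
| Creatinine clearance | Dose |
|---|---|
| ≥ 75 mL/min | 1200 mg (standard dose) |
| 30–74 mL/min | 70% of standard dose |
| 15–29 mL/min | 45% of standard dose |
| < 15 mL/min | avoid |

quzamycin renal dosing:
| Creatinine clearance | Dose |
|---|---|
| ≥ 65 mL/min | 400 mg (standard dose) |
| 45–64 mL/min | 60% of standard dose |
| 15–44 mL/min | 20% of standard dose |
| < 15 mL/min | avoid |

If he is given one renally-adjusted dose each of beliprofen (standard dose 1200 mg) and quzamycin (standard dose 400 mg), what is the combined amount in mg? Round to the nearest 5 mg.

620 mg

SCr = 342 / 88.4 = 3.869 mg/dL
CrCl = (140 − 68) × 85.5 / (72 × 3.869) = 6156.0 / 278.57 ≈ 22.1 mL/min
CrCl ≈ 22 mL/min.
beliprofen: 15–29 mL/min → 45% of 1200 mg = 540 mg.
quzamycin: 15–44 mL/min → 20% of 400 mg = 80 mg.
Total = 540 + 80 = 620 mg.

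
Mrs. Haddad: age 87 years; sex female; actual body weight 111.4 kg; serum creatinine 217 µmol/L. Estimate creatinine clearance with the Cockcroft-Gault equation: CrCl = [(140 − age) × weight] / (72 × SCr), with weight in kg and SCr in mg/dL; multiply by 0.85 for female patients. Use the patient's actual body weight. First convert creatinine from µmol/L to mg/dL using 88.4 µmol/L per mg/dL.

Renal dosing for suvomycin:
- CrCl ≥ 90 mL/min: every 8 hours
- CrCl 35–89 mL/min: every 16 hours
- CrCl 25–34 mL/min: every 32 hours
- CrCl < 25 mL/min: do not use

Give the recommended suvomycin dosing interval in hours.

every 32 hours

SCr = 217 / 88.4 = 2.455 mg/dL
CrCl = (140 − 87) × 111.4 / (72 × 2.455) × 0.85 = 5904.2 / 176.76 × 0.85 ≈ 28.4 mL/min
CrCl ≈ 28 mL/min → bracket 25–34 mL/min → every 32 hours.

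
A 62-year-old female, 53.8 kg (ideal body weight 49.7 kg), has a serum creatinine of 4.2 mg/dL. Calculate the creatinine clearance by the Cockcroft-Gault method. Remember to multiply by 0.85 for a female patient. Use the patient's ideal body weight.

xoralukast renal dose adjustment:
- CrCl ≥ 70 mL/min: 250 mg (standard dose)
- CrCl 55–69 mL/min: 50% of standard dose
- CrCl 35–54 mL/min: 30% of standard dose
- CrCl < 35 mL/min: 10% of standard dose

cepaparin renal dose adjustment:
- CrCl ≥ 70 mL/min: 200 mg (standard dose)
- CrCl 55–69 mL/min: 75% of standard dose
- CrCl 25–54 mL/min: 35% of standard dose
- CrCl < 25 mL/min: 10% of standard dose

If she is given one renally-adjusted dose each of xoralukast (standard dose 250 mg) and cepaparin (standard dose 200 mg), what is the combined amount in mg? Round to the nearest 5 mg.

45 mg

CrCl = (140 − 62) × 49.7 / (72 × 4.2) × 0.85 = 3876.6 / 302.40 × 0.85 ≈ 10.9 mL/min
CrCl ≈ 11 mL/min.
xoralukast: < 35 mL/min → 10% of 250 mg = 25 mg.
cepaparin: < 25 mL/min → 10% of 200 mg = 20 mg.
Total = 25 + 20 = 45 mg.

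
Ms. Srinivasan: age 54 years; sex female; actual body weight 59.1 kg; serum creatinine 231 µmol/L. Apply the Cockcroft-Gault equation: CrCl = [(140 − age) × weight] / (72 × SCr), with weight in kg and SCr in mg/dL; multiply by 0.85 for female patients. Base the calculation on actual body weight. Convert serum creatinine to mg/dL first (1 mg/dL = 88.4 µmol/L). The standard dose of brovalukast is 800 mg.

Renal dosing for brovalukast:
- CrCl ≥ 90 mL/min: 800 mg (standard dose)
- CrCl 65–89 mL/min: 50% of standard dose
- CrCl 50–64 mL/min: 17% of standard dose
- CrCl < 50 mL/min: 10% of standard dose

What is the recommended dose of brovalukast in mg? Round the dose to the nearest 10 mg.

SCr = 231 / 88.4 = 2.613 mg/dL
CrCl = (140 − 54) × 59.1 / (72 × 2.613) × 0.85 = 5082.6 / 188.14 × 0.85 ≈ 23.0 mL/min
CrCl ≈ 23 mL/min → bracket < 50 mL/min.
10% of 800 mg = 80 mg

80 mg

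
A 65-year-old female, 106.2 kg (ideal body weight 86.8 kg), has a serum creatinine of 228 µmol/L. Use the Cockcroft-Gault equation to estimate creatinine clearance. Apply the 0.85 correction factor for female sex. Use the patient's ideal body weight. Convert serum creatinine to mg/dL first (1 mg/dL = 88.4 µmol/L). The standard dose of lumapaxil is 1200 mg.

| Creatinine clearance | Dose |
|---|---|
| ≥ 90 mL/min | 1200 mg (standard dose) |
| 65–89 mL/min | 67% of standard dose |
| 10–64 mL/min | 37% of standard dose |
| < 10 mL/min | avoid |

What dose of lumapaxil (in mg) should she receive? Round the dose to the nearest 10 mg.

SCr = 228 / 88.4 = 2.579 mg/dL
CrCl = (140 − 65) × 86.8 / (72 × 2.579) × 0.85 = 6510.0 / 185.69 × 0.85 ≈ 29.8 mL/min
CrCl ≈ 30 mL/min → bracket 10–64 mL/min.
37% of 1200 mg = 444 mg → 440 mg

440 mg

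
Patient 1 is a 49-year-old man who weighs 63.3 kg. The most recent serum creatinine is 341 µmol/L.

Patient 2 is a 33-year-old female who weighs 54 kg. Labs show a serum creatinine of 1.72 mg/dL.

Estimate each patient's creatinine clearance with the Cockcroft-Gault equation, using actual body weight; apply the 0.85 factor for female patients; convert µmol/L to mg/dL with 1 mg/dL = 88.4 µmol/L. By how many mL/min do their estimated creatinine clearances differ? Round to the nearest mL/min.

Patient 1: SCr = 341 / 88.4 = 3.857 mg/dL
Patient 1: CrCl = (140 − 49) × 63.3 / (72 × 3.857) = 5760.3 / 277.70 ≈ 20.7 mL/min
Patient 2: CrCl = (140 − 33) × 54 / (72 × 1.72) × 0.85 = 5778.0 / 123.84 × 0.85 ≈ 39.7 mL/min
|20.7 − 39.7| = 19.0 mL/min

19 mL/min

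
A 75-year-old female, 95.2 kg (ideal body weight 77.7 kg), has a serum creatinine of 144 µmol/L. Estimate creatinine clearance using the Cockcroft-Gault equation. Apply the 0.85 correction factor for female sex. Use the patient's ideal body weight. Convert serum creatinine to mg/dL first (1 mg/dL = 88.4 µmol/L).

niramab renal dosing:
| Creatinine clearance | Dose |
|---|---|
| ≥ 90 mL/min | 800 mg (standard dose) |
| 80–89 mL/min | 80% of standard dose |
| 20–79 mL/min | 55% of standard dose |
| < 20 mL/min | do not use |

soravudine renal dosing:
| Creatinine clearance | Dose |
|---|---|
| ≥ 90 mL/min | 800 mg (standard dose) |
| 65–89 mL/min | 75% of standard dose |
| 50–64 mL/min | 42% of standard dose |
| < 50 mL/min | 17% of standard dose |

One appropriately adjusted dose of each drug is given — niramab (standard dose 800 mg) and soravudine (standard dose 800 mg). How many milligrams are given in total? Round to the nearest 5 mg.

575 mg

SCr = 144 / 88.4 = 1.629 mg/dL
CrCl = (140 − 75) × 77.7 / (72 × 1.629) × 0.85 = 5050.5 / 117.29 × 0.85 ≈ 36.6 mL/min
CrCl ≈ 37 mL/min.
niramab: 20–79 mL/min → 55% of 800 mg = 440 mg.
soravudine: < 50 mL/min → 17% of 800 mg = 136 mg.
Total = 440 + 136 = 576 mg.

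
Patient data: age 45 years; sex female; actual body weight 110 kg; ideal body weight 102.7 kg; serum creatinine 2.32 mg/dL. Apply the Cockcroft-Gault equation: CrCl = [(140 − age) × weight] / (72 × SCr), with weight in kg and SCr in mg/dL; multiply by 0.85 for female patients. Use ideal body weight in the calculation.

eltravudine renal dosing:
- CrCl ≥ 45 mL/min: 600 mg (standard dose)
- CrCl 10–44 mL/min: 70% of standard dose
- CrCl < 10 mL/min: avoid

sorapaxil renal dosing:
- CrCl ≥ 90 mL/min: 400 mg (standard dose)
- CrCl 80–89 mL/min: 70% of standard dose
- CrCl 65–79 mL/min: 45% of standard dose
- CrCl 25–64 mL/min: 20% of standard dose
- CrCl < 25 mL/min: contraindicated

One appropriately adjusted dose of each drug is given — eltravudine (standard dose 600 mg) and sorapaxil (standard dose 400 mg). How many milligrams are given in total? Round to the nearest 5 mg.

CrCl = (140 − 45) × 102.7 / (72 × 2.32) × 0.85 = 9756.5 / 167.04 × 0.85 ≈ 49.6 mL/min
CrCl ≈ 50 mL/min.
eltravudine: ≥ 45 mL/min → 100% of 600 mg = 600 mg.
sorapaxil: 25–64 mL/min → 20% of 400 mg = 80 mg.
Total = 600 + 80 = 680 mg.

680 mg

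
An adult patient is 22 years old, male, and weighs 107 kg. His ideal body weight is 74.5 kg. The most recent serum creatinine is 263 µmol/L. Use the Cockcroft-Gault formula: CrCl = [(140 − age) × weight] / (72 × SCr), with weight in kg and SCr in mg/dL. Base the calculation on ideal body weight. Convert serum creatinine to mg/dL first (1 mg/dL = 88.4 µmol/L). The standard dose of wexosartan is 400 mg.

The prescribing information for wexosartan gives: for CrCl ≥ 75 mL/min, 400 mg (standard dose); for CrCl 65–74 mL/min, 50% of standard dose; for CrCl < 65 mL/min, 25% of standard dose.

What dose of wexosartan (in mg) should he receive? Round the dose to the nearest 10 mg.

100 mg

SCr = 263 / 88.4 = 2.975 mg/dL
CrCl = (140 − 22) × 74.5 / (72 × 2.975) = 8791.0 / 214.20 ≈ 41.0 mL/min
CrCl ≈ 41 mL/min → bracket < 65 mL/min.
25% of 400 mg = 100 mg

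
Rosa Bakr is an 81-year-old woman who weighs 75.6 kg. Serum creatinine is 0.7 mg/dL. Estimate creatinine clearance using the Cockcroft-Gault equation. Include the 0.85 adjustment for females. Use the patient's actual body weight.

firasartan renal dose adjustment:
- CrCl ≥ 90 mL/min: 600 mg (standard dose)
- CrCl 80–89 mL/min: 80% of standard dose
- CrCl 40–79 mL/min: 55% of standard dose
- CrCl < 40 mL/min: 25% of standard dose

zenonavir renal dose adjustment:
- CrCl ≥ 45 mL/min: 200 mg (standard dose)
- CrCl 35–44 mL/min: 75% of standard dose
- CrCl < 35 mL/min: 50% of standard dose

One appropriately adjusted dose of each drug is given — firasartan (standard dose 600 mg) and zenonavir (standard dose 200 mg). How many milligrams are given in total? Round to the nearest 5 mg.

CrCl = (140 − 81) × 75.6 / (72 × 0.7) × 0.85 = 4460.4 / 50.40 × 0.85 ≈ 75.2 mL/min
CrCl ≈ 75 mL/min.
firasartan: 40–79 mL/min → 55% of 600 mg = 330 mg.
zenonavir: ≥ 45 mL/min → 100% of 200 mg = 200 mg.
Total = 330 + 200 = 530 mg.

530 mg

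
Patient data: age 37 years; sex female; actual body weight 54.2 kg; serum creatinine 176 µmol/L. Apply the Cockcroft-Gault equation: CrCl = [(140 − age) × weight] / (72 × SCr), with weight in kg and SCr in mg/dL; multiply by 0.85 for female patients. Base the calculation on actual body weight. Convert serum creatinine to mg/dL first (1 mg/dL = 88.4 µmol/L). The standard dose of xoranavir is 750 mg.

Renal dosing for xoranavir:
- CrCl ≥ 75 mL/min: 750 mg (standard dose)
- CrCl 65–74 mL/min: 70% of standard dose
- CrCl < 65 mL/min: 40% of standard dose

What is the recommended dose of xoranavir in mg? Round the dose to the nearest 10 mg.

SCr = 176 / 88.4 = 1.991 mg/dL
CrCl = (140 − 37) × 54.2 / (72 × 1.991) × 0.85 = 5582.6 / 143.35 × 0.85 ≈ 33.1 mL/min
CrCl ≈ 33 mL/min → bracket < 65 mL/min.
40% of 750 mg = 300 mg

300 mg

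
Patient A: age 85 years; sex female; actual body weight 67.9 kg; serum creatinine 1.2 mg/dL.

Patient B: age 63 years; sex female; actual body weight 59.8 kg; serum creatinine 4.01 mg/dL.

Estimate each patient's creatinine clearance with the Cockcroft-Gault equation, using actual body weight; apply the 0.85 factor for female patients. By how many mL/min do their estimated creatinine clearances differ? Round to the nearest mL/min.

23 mL/min

Patient A: CrCl = (140 − 85) × 67.9 / (72 × 1.2) × 0.85 = 3734.5 / 86.40 × 0.85 ≈ 36.7 mL/min
Patient B: CrCl = (140 − 63) × 59.8 / (72 × 4.01) × 0.85 = 4604.6 / 288.72 × 0.85 ≈ 13.6 mL/min
|36.7 − 13.6| = 23.1 mL/min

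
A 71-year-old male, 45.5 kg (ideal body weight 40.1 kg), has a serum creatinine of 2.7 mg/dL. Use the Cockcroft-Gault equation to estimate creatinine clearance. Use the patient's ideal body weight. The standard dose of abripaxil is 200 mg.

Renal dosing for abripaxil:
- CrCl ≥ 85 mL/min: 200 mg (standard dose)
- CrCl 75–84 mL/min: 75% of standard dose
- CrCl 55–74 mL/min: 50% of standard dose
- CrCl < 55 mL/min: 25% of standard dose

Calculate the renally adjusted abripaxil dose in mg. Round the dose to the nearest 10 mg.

50 mg

CrCl = (140 − 71) × 40.1 / (72 × 2.7) = 2766.9 / 194.40 ≈ 14.2 mL/min
CrCl ≈ 14 mL/min → bracket < 55 mL/min.
25% of 200 mg = 50 mg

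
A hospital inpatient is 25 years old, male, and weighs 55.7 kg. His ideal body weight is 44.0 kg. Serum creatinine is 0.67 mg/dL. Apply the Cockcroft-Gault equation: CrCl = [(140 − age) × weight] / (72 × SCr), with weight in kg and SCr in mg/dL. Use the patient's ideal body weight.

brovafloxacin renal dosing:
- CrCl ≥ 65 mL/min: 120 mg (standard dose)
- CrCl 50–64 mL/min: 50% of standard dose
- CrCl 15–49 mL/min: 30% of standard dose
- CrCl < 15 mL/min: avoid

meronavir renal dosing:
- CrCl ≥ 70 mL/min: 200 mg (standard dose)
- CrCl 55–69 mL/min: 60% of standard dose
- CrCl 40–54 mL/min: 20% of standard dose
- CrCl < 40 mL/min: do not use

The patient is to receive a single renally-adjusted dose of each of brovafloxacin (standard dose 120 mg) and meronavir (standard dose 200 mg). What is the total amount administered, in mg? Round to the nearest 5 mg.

CrCl = (140 − 25) × 44 / (72 × 0.67) = 5060.0 / 48.24 ≈ 104.9 mL/min
CrCl ≈ 105 mL/min.
brovafloxacin: ≥ 65 mL/min → 100% of 120 mg = 120 mg.
meronavir: ≥ 70 mL/min → 100% of 200 mg = 200 mg.
Total = 120 + 200 = 320 mg.

320 mg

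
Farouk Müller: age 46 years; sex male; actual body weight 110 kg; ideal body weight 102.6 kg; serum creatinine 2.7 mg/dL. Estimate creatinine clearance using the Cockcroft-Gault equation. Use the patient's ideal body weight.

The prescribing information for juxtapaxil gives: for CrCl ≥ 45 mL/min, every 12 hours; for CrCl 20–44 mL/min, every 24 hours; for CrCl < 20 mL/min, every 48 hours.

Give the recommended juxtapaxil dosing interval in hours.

every 12 hours

CrCl = (140 − 46) × 102.6 / (72 × 2.7) = 9644.4 / 194.40 ≈ 49.6 mL/min
CrCl ≈ 50 mL/min → bracket ≥ 45 mL/min → every 12 hours.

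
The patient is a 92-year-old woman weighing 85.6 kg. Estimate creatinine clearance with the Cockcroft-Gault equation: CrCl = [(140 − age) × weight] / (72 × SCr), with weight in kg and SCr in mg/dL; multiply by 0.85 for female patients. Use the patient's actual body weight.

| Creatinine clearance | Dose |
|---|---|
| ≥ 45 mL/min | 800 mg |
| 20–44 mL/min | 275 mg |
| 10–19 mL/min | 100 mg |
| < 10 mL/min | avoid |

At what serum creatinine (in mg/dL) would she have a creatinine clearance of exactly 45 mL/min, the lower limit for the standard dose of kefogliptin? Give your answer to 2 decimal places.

Standard dose requires CrCl ≥ 45 mL/min.
Set (140 − 92) × 85.6 × 0.85 / (72 × SCr) = 45
SCr = (140 − 92) × 85.6 × 0.85 / (72 × 45) = 1.078 mg/dL

1.08 mg/dL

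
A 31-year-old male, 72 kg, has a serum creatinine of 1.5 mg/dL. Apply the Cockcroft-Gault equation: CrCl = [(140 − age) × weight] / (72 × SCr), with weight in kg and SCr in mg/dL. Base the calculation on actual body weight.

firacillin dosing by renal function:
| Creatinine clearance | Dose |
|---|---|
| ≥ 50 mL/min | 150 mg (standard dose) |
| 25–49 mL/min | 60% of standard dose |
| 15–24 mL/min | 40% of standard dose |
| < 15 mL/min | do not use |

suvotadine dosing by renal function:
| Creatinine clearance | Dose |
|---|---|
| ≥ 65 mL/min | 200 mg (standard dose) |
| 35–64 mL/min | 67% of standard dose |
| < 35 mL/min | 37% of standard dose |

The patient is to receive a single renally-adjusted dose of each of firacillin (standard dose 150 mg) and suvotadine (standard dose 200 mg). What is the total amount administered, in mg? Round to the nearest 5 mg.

CrCl = (140 − 31) × 72 / (72 × 1.5) = 7848.0 / 108.00 ≈ 72.7 mL/min
CrCl ≈ 73 mL/min.
firacillin: ≥ 50 mL/min → 100% of 150 mg = 150 mg.
suvotadine: ≥ 65 mL/min → 100% of 200 mg = 200 mg.
Total = 150 + 200 = 350 mg.

350 mg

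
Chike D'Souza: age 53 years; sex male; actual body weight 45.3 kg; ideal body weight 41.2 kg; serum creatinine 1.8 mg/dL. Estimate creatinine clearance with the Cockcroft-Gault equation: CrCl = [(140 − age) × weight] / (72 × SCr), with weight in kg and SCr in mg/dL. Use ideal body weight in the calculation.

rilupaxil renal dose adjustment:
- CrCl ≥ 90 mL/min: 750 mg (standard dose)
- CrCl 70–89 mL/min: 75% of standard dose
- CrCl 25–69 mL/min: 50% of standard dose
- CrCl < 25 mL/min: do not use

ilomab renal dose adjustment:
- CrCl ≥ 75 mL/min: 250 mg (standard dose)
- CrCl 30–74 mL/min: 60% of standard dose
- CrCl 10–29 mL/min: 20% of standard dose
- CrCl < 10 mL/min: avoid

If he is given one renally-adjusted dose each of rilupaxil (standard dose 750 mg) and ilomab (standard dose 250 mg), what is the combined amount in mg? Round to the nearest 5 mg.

CrCl = (140 − 53) × 41.2 / (72 × 1.8) = 3584.4 / 129.60 ≈ 27.7 mL/min
CrCl ≈ 28 mL/min.
rilupaxil: 25–69 mL/min → 50% of 750 mg = 375 mg.
ilomab: 10–29 mL/min → 20% of 250 mg = 50 mg.
Total = 375 + 50 = 425 mg.

425 mg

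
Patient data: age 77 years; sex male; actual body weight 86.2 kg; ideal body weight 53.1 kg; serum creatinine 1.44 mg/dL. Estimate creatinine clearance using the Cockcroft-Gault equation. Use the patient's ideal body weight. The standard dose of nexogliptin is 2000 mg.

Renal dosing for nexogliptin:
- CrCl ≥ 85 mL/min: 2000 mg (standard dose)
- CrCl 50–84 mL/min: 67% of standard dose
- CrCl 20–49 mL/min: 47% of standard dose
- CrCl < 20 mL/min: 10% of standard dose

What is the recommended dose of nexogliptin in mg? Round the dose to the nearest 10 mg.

940 mg

CrCl = (140 − 77) × 53.1 / (72 × 1.44) = 3345.3 / 103.68 ≈ 32.3 mL/min
CrCl ≈ 32 mL/min → bracket 20–49 mL/min.
47% of 2000 mg = 940 mg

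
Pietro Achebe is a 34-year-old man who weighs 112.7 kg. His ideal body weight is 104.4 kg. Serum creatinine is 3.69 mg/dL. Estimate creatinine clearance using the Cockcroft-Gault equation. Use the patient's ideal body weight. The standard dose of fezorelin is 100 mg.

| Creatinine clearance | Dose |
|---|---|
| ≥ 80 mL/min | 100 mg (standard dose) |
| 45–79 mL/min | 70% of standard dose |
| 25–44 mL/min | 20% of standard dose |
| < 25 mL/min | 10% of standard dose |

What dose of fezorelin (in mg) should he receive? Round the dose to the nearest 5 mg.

20 mg

CrCl = (140 − 34) × 104.4 / (72 × 3.69) = 11066.4 / 265.68 ≈ 41.7 mL/min
CrCl ≈ 42 mL/min → bracket 25–44 mL/min.
20% of 100 mg = 20 mg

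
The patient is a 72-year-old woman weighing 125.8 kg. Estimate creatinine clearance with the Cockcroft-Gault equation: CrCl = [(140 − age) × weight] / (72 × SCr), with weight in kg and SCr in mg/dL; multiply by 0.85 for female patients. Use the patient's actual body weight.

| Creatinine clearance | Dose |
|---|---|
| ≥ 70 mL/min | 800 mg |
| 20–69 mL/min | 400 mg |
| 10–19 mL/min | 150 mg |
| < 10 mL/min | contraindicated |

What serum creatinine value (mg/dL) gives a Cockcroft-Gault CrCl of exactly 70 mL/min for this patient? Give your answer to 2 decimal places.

Standard dose requires CrCl ≥ 70 mL/min.
Set (140 − 72) × 125.8 × 0.85 / (72 × SCr) = 70
SCr = (140 − 72) × 125.8 × 0.85 / (72 × 70) = 1.443 mg/dL

1.44 mg/dL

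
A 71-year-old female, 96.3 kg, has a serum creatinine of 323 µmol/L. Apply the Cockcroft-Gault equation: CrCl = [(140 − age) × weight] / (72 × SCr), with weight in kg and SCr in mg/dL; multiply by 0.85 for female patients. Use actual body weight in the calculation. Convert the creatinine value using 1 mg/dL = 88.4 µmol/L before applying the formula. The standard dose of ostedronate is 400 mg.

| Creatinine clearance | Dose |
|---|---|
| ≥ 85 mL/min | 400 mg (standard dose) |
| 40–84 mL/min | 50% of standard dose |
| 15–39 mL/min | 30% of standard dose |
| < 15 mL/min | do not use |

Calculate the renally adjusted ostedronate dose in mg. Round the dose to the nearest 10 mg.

120 mg

SCr = 323 / 88.4 = 3.654 mg/dL
CrCl = (140 − 71) × 96.3 / (72 × 3.654) × 0.85 = 6644.7 / 263.09 × 0.85 ≈ 21.5 mL/min
CrCl ≈ 21 mL/min → bracket 15–39 mL/min.
30% of 400 mg = 120 mg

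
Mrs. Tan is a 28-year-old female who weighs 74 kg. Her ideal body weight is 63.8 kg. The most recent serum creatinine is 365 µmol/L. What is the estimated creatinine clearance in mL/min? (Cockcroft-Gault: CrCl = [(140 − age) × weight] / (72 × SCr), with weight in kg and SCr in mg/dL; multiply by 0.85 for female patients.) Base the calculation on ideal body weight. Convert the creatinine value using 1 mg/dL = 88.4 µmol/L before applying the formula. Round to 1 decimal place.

20.4 mL/min

SCr = 365 / 88.4 = 4.129 mg/dL
CrCl = (140 − 28) × 63.8 / (72 × 4.129) × 0.85 = 7145.6 / 297.29 × 0.85 ≈ 20.4 mL/min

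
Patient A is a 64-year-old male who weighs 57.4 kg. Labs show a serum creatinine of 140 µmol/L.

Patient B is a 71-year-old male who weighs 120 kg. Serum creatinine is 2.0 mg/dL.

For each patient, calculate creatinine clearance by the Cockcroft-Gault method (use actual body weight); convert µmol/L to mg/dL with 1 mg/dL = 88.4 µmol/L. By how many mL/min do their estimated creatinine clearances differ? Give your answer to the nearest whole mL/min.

Patient A: SCr = 140 / 88.4 = 1.584 mg/dL
Patient A: CrCl = (140 − 64) × 57.4 / (72 × 1.584) = 4362.4 / 114.05 ≈ 38.3 mL/min
Patient B: CrCl = (140 − 71) × 120 / (72 × 2) = 8280.0 / 144.00 ≈ 57.5 mL/min
|38.3 − 57.5| = 19.2 mL/min

19 mL/min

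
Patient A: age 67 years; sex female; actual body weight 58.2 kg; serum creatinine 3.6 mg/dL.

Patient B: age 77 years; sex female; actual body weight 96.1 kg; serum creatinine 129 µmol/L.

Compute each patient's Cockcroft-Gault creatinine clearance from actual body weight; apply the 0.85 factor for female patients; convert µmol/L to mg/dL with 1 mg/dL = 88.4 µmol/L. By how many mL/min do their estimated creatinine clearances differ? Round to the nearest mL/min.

Patient A: CrCl = (140 − 67) × 58.2 / (72 × 3.6) × 0.85 = 4248.6 / 259.20 × 0.85 ≈ 13.9 mL/min
Patient B: SCr = 129 / 88.4 = 1.459 mg/dL
Patient B: CrCl = (140 − 77) × 96.1 / (72 × 1.459) × 0.85 = 6054.3 / 105.05 × 0.85 ≈ 49.0 mL/min
|13.9 − 49.0| = 35.1 mL/min

35 mL/min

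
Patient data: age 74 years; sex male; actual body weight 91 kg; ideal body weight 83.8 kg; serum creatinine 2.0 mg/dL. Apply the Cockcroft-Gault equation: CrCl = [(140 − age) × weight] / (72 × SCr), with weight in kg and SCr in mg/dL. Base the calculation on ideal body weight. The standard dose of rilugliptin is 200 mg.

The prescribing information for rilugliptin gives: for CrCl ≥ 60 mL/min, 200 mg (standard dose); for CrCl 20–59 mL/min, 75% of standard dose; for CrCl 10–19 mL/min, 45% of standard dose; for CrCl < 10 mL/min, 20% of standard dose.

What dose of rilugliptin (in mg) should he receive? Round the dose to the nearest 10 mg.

CrCl = (140 − 74) × 83.8 / (72 × 2) = 5530.8 / 144.00 ≈ 38.4 mL/min
CrCl ≈ 38 mL/min → bracket 20–59 mL/min.
75% of 200 mg = 150 mg

150 mg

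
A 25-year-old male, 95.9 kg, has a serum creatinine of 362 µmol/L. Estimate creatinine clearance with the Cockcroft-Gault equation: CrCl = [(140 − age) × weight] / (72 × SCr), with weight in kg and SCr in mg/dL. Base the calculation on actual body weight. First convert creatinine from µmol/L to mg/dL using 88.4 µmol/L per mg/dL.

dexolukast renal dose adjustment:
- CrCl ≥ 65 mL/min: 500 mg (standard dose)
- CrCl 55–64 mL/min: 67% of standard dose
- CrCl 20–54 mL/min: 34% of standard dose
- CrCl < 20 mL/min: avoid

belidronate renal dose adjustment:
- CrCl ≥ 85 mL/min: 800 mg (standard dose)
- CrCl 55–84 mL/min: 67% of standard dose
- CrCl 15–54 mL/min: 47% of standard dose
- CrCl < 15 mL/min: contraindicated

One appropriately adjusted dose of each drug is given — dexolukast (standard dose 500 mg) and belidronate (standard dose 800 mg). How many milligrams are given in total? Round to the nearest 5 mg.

545 mg

SCr = 362 / 88.4 = 4.095 mg/dL
CrCl = (140 − 25) × 95.9 / (72 × 4.095) = 11028.5 / 294.84 ≈ 37.4 mL/min
CrCl ≈ 37 mL/min.
dexolukast: 20–54 mL/min → 34% of 500 mg = 170 mg.
belidronate: 15–54 mL/min → 47% of 800 mg = 376 mg.
Total = 170 + 376 = 546 mg.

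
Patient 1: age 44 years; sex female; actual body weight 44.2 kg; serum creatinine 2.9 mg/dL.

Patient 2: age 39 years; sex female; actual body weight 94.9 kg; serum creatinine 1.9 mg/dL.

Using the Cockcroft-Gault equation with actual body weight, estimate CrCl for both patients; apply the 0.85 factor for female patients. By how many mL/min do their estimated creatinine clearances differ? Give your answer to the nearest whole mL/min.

42 mL/min

Patient 1: CrCl = (140 − 44) × 44.2 / (72 × 2.9) × 0.85 = 4243.2 / 208.80 × 0.85 ≈ 17.3 mL/min
Patient 2: CrCl = (140 − 39) × 94.9 / (72 × 1.9) × 0.85 = 9584.9 / 136.80 × 0.85 ≈ 59.6 mL/min
|17.3 − 59.6| = 42.3 mL/min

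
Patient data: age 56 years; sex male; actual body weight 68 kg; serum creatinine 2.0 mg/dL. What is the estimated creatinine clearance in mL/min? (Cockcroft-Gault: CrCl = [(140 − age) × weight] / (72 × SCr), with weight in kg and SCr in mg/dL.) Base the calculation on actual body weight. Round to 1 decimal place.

39.7 mL/min

CrCl = (140 − 56) × 68 / (72 × 2) = 5712.0 / 144.00 ≈ 39.7 mL/min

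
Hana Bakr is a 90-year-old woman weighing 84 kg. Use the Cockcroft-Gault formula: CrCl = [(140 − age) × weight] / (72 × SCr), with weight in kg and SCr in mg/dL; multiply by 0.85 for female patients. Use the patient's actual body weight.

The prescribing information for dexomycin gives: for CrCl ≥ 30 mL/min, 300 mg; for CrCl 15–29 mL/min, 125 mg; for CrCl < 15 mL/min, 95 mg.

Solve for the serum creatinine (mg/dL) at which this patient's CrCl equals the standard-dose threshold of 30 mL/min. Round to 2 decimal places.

1.65 mg/dL

Standard dose requires CrCl ≥ 30 mL/min.
Set (140 − 90) × 84 × 0.85 / (72 × SCr) = 30
SCr = (140 − 90) × 84 × 0.85 / (72 × 30) = 1.653 mg/dL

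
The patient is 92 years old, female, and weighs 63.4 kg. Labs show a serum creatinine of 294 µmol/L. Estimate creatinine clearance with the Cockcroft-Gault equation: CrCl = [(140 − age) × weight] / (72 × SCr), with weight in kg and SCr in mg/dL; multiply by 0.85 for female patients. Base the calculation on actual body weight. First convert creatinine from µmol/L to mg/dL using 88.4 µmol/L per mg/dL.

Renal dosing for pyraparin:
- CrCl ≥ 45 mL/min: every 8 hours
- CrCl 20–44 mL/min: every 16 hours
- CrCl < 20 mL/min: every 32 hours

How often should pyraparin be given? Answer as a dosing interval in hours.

SCr = 294 / 88.4 = 3.326 mg/dL
CrCl = (140 − 92) × 63.4 / (72 × 3.326) × 0.85 = 3043.2 / 239.47 × 0.85 ≈ 10.8 mL/min
CrCl ≈ 11 mL/min → bracket < 20 mL/min → every 32 hours.

every 32 hours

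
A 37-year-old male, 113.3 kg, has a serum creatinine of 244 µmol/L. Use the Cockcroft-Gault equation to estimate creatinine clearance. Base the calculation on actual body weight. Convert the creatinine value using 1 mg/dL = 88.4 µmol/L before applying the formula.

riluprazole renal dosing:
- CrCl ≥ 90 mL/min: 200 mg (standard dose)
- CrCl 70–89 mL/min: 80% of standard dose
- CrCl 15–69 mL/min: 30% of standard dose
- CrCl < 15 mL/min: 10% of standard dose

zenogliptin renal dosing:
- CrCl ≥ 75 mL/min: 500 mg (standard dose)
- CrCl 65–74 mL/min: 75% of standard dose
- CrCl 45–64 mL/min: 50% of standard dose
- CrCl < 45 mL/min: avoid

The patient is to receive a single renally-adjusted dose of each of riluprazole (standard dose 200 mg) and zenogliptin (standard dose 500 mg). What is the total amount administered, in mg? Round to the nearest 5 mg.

SCr = 244 / 88.4 = 2.76 mg/dL
CrCl = (140 − 37) × 113.3 / (72 × 2.76) = 11669.9 / 198.72 ≈ 58.7 mL/min
CrCl ≈ 59 mL/min.
riluprazole: 15–69 mL/min → 30% of 200 mg = 60 mg.
zenogliptin: 45–64 mL/min → 50% of 500 mg = 250 mg.
Total = 60 + 250 = 310 mg.

310 mg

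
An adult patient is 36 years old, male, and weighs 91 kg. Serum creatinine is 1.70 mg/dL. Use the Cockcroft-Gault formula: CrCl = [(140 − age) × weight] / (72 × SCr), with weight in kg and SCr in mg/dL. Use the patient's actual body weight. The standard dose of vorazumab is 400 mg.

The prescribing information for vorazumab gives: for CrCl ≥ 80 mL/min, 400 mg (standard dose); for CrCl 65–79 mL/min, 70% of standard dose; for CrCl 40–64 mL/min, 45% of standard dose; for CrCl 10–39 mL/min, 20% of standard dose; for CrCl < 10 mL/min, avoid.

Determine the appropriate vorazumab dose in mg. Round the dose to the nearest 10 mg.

CrCl = (140 − 36) × 91 / (72 × 1.7) = 9464.0 / 122.40 ≈ 77.3 mL/min
CrCl ≈ 77 mL/min → bracket 65–79 mL/min.
70% of 400 mg = 280 mg

280 mg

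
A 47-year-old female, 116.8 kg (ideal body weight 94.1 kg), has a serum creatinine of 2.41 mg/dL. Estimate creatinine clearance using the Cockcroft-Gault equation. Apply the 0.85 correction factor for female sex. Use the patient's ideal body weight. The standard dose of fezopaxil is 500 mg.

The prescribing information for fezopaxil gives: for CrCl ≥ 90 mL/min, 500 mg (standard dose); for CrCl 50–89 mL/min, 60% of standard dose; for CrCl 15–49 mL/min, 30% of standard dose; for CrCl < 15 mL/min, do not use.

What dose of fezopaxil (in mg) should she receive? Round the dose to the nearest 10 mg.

CrCl = (140 − 47) × 94.1 / (72 × 2.41) × 0.85 = 8751.3 / 173.52 × 0.85 ≈ 42.9 mL/min
CrCl ≈ 43 mL/min → bracket 15–49 mL/min.
30% of 500 mg = 150 mg

150 mg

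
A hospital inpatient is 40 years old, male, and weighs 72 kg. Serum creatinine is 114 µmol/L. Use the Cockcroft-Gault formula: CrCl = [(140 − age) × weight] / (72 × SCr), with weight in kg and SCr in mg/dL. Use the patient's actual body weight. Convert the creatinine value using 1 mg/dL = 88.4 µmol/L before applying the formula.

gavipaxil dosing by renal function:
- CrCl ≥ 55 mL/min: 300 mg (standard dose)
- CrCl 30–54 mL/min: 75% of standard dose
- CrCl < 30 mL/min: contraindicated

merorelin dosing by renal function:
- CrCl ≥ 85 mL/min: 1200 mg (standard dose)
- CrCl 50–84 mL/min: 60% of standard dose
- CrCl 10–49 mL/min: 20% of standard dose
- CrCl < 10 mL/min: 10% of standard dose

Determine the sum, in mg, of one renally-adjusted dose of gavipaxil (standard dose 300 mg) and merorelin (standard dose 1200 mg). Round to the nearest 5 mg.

1020 mg

SCr = 114 / 88.4 = 1.29 mg/dL
CrCl = (140 − 40) × 72 / (72 × 1.29) = 7200.0 / 92.88 ≈ 77.5 mL/min
CrCl ≈ 78 mL/min.
gavipaxil: ≥ 55 mL/min → 100% of 300 mg = 300 mg.
merorelin: 50–84 mL/min → 60% of 1200 mg = 720 mg.
Total = 300 + 720 = 1020 mg.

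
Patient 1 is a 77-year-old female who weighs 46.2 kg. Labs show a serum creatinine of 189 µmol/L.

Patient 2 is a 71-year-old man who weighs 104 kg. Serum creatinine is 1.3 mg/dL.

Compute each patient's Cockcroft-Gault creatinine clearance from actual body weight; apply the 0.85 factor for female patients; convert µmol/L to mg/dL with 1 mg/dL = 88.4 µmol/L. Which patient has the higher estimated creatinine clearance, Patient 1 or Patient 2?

Patient 2

Patient 1: SCr = 189 / 88.4 = 2.138 mg/dL
Patient 1: CrCl = (140 − 77) × 46.2 / (72 × 2.138) × 0.85 = 2910.6 / 153.94 × 0.85 ≈ 16.1 mL/min
Patient 2: CrCl = (140 − 71) × 104 / (72 × 1.3) = 7176.0 / 93.60 ≈ 76.7 mL/min
16.1 vs 76.7 mL/min → Patient 2 is higher.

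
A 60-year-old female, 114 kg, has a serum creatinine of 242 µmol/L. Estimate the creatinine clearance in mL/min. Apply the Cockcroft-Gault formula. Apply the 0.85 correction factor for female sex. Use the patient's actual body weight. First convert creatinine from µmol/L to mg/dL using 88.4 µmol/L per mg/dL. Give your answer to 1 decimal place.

SCr = 242 / 88.4 = 2.738 mg/dL
CrCl = (140 − 60) × 114 / (72 × 2.738) × 0.85 = 9120.0 / 197.14 × 0.85 ≈ 39.3 mL/min

39.3 mL/min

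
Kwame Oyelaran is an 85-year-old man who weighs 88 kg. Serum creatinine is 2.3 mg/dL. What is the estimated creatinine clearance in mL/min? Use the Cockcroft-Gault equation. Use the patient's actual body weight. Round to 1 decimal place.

CrCl = (140 − 85) × 88 / (72 × 2.3) = 4840.0 / 165.60 ≈ 29.2 mL/min

29.2 mL/min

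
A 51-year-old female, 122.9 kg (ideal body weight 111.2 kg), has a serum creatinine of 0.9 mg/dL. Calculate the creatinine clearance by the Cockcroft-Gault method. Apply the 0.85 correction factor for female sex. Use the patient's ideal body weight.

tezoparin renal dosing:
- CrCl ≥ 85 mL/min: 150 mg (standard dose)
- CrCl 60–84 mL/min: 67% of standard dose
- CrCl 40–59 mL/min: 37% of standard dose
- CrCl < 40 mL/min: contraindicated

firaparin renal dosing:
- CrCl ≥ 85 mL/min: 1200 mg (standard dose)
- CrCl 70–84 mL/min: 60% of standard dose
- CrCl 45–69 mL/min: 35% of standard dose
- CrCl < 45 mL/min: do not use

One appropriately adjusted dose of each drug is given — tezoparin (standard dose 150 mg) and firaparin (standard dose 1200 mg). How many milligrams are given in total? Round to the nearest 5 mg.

1350 mg

CrCl = (140 − 51) × 111.2 / (72 × 0.9) × 0.85 = 9896.8 / 64.80 × 0.85 ≈ 129.8 mL/min
CrCl ≈ 130 mL/min.
tezoparin: ≥ 85 mL/min → 100% of 150 mg = 150 mg.
firaparin: ≥ 85 mL/min → 100% of 1200 mg = 1200 mg.
Total = 150 + 1200 = 1350 mg.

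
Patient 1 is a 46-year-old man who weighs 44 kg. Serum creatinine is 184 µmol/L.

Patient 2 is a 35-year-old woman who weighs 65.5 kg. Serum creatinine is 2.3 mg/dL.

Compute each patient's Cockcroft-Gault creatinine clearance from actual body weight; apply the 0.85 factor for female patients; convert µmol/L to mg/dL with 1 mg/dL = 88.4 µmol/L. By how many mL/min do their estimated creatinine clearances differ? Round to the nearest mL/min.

8 mL/min

Patient 1: SCr = 184 / 88.4 = 2.081 mg/dL
Patient 1: CrCl = (140 − 46) × 44 / (72 × 2.081) = 4136.0 / 149.83 ≈ 27.6 mL/min
Patient 2: CrCl = (140 − 35) × 65.5 / (72 × 2.3) × 0.85 = 6877.5 / 165.60 × 0.85 ≈ 35.3 mL/min
|27.6 − 35.3| = 7.7 mL/min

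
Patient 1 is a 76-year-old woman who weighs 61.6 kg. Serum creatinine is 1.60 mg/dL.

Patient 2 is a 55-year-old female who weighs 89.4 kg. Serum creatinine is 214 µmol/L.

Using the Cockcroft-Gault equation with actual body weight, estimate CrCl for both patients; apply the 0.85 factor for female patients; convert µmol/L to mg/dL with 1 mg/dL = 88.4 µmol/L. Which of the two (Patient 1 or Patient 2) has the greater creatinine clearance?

Patient 2

Patient 1: CrCl = (140 − 76) × 61.6 / (72 × 1.6) × 0.85 = 3942.4 / 115.20 × 0.85 ≈ 29.1 mL/min
Patient 2: SCr = 214 / 88.4 = 2.421 mg/dL
Patient 2: CrCl = (140 − 55) × 89.4 / (72 × 2.421) × 0.85 = 7599.0 / 174.31 × 0.85 ≈ 37.1 mL/min
29.1 vs 37.1 mL/min → Patient 2 is higher.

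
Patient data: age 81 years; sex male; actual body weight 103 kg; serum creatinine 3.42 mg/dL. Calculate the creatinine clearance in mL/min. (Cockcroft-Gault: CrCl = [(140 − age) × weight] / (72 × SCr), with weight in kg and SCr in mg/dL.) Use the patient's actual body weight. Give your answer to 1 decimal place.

24.7 mL/min

CrCl = (140 − 81) × 103 / (72 × 3.42) = 6077.0 / 246.24 ≈ 24.7 mL/min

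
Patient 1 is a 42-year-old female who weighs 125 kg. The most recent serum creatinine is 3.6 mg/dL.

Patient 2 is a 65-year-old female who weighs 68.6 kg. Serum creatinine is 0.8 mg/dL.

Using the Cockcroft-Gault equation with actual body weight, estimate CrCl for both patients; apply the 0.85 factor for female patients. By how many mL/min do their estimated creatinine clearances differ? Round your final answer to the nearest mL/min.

36 mL/min

Patient 1: CrCl = (140 − 42) × 125 / (72 × 3.6) × 0.85 = 12250.0 / 259.20 × 0.85 ≈ 40.2 mL/min
Patient 2: CrCl = (140 − 65) × 68.6 / (72 × 0.8) × 0.85 = 5145.0 / 57.60 × 0.85 ≈ 75.9 mL/min
|40.2 − 75.9| = 35.7 mL/min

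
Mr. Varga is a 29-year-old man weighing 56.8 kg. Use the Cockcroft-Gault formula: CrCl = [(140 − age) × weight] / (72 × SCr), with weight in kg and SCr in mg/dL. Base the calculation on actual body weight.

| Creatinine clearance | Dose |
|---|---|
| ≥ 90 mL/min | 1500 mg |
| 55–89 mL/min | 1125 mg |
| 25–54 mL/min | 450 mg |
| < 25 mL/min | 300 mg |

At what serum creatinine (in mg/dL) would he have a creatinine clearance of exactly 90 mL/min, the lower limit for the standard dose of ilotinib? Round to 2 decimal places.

Standard dose requires CrCl ≥ 90 mL/min.
Set (140 − 29) × 56.8 / (72 × SCr) = 90
SCr = (140 − 29) × 56.8 / (72 × 90) = 0.973 mg/dL

0.97 mg/dL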